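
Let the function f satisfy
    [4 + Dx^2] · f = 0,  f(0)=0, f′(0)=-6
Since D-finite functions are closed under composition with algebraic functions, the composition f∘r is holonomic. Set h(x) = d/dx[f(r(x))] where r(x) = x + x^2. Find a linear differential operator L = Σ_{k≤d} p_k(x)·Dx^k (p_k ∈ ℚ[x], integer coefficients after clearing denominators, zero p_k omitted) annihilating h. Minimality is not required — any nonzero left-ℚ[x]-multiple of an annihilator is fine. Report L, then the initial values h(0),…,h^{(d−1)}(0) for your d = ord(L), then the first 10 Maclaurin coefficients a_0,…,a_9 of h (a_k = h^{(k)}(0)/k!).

L = (16 + 32·x + 96·x^2 + 128·x^3 + 64·x^4) + (-6 - 12·x)·Dx + (1 + 4·x + 4·x^2)·Dx^2  (order 2).
h: a_k = -6, -12, 12, 48, 56, 0, -832/15, -896/15, -2272/105, 128/7, …
ICs: h(0) = -6, h′(0) = -12.

f: a_k = 0, -6, 0, 4, 0, -4/5, 0, 8/105, 0, -4/945, …
Substitute x→r, Dx→(1/r')Dx; clear ⇒ L₀.
Derive L from L₀ (diff closure).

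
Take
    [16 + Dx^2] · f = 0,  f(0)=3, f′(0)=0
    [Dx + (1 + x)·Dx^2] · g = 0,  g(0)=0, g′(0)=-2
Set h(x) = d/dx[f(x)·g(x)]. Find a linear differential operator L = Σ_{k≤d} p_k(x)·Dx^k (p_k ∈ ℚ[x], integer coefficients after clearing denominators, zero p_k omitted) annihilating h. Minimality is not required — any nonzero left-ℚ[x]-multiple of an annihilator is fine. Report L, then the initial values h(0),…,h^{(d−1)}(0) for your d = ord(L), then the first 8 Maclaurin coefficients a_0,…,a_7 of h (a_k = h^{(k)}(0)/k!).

L = (96160 + 647168·x + 1757184·x^2 + 2482176·x^3 + 1931264·x^4 + 786432·x^5 + 131072·x^6) + (13728 + 74144·x + 156160·x^2 + 161280·x^3 + 81920·x^4 + 16384·x^5)·Dx + (13546 + 87008·x + 228848·x^2 + 316416·x^3 + 242944·x^4 + 98304·x^5 + 16384·x^6)·Dx^2 + (858 + 4634·x + 9760·x^2 + 10080·x^3 + 5120·x^4 + 1024·x^5)·Dx^3 + (471 + 2910·x + 7439·x^2 + 10080·x^3 + 7640·x^4 + 3072·x^5 + 512·x^6)·Dx^4  (order 4).
h: a_k = -6, 6, 138, -90, -246, 126, 754/5, -998/15, …
ICs: h(0) = -6, h′(0) = 6, h′′(0) = 276, h′′′(0) = -540.

f: a_k = 3, 0, -24, 0, 32, 0, -256/15, 0, …
g: a_k = 0, -2, 1, -2/3, 1/2, -2/5, 1/3, -2/7, …
Sym-product of L_f,L_g gives L₀ (≤ ord 4).
Differentiate: ansatz ord ≤ ord L₀ ⇒ L.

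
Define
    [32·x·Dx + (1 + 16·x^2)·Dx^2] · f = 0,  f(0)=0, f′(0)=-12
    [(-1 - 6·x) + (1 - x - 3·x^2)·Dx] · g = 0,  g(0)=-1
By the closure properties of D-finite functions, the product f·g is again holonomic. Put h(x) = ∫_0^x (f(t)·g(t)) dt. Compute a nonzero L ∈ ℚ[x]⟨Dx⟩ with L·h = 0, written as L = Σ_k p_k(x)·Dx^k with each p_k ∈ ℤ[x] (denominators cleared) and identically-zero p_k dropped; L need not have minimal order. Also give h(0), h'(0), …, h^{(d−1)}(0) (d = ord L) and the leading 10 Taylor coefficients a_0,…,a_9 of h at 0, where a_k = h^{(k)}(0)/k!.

L = (6 + 32·x + 288·x^2)·Dx + (2 - 20·x + 64·x^2 + 288·x^3)·Dx^2 + (-1 + x - 13·x^2 + 16·x^3 + 48·x^4)·Dx^3  (order 3).
h: a_k = 0, 0, 6, 4, -4, 4, 1466/15, 3232/35, -40391/70, -93692/315, …
ICs: h(0) = 0, h′(0) = 0, h′′(0) = 12.

f: a_k = 0, -12, 0, 64, 0, -3072/5, 0, 49152/7, 0, -262144/3, …
g: a_k = -1, -1, -4, -7, -19, -40, -97, -217, -508, -1159, …
L₀ := L_f ⊗_s L_g (sym. prod.), ord ≤ 2.
∫: right-multiply L₀ by Dx.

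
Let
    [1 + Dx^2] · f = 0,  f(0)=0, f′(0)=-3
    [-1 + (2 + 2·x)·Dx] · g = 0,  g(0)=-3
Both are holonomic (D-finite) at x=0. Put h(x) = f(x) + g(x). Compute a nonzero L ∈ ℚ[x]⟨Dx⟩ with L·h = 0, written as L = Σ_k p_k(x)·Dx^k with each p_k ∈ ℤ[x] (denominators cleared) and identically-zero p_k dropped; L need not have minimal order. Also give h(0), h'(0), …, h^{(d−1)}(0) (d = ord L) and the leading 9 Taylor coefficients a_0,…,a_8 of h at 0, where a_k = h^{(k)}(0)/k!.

f: a_k = 0, -3, 0, 1/2, 0, -1/40, 0, 1/1680, 0, …
g: a_k = -3, -3/2, 3/8, -3/16, 15/128, -21/256, 63/1024, -99/2048, 1287/32768, …
Sum ⇒ L₀ = lclm(L_f,L_g) in ℚ(x)⟨Dx⟩.
L = (-7 - 8·x - 4·x^2) + (6 + 22·x + 24·x^2 + 8·x^3)·Dx + (-7 - 8·x - 4·x^2)·Dx^2 + (6 + 22·x + 24·x^2 + 8·x^3)·Dx^3  (order 3).
h: a_k = -3, -9/2, 3/8, 5/16, 15/128, -137/1280, 63/1024, -10267/215040, 1287/32768, …
ICs: h(0) = -3, h′(0) = -9/2, h′′(0) = 3/4.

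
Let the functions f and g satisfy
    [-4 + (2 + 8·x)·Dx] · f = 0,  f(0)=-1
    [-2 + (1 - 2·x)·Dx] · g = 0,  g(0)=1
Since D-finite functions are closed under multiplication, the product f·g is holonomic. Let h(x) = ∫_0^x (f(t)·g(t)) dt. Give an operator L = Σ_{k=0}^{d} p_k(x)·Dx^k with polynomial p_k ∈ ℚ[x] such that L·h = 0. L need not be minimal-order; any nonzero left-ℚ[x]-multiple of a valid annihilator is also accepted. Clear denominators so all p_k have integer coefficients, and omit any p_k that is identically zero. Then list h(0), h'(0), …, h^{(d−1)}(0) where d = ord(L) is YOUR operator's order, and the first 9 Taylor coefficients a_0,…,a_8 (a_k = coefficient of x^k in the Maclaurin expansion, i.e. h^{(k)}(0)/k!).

f: a_k = -1, -2, 2, -4, 10, -28, 84, -264, 858, …
g: a_k = 1, 2, 4, 8, 16, 32, 64, 128, 256, …
L₀ := L_f ⊗_s L_g (sym. prod.), ord ≤ 1.
h=∫h₀ ⇒ L = L₀·Dx.
L = (4 + 4·x)·Dx + (-1 - 2·x + 8·x^2)·Dx^2  (order 2).
h: a_k = 0, -1, -2, -2, -4, -22/5, -12, -60/7, -48, …
ICs: h(0) = 0, h′(0) = -1.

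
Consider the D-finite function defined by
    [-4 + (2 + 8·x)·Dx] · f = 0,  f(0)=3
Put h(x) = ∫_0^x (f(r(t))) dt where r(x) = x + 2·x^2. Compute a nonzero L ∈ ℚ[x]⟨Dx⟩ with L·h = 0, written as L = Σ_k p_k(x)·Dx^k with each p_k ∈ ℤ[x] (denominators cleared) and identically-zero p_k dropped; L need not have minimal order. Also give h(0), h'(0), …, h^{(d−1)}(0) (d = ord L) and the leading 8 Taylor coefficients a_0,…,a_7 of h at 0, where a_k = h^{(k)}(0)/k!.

L = (-2 - 8·x)·Dx + (1 + 4·x + 8·x^2)·Dx^2  (order 2).
h: a_k = 0, 3, 3, 2, -3, 18/5, -2, -36/7, …
ICs: h(0) = 0, h′(0) = 3.

f: a_k = 3, 6, -6, 12, -30, 84, -252, 792, …
f∘r: x↦r, Dx↦Dx/r' in L_f ⇒ L₀.
∫: right-multiply L₀ by Dx.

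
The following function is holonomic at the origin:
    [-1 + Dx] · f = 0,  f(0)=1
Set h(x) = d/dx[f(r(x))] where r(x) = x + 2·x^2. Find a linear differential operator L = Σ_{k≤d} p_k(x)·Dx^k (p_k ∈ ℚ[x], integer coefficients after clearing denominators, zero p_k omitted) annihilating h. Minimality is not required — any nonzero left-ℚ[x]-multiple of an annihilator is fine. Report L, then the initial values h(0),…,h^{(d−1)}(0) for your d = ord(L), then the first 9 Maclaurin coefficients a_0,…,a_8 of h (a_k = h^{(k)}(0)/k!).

f: a_k = 1, 1, 1/2, 1/6, 1/24, 1/120, 1/720, 1/5040, 1/40320, …
Substitute x→r, Dx→(1/r')Dx; clear ⇒ L₀.
Differentiate: ansatz ord ≤ ord L₀ ⇒ L.
L = (5 + 8·x + 16·x^2) + (-1 - 4·x)·Dx  (order 1).
h: a_k = 1, 5, 13/2, 73/6, 281/24, 1741/120, 1697/144, 57233/5040, 328753/40320, …
ICs: h(0) = 1.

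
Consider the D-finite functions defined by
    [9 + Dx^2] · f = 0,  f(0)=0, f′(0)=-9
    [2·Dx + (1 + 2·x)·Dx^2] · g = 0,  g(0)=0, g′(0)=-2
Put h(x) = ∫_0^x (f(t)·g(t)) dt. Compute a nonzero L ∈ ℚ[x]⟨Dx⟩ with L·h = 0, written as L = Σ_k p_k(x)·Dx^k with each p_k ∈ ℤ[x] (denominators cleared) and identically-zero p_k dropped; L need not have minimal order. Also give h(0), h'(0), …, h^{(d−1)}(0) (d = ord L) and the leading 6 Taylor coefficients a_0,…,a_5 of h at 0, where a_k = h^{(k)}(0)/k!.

L = (63 + 1053·x + 3969·x^2 + 5832·x^3 + 2916·x^4)·Dx + (63 + 450·x + 972·x^2 + 648·x^3)·Dx^2 + (25 + 270·x + 918·x^2 + 1296·x^3 + 648·x^4)·Dx^3 + (7 + 50·x + 108·x^2 + 72·x^3)·Dx^4 + (2 + 17·x + 53·x^2 + 72·x^3 + 36·x^4)·Dx^5  (order 5).
h: a_k = 0, 0, 0, 6, -9/2, -3/5, …
ICs: h(0) = 0, h′(0) = 0, h′′(0) = 0, h′′′(0) = 36, h′′′′(0) = -108.

f: a_k = 0, -9, 0, 27/2, 0, -243/40, …
g: a_k = 0, -2, 2, -8/3, 4, -32/5, …
Product ⇒ symmetric product L₀, ord ≤ 4.
h=∫₀ˣh₀: take L = L₀·Dx.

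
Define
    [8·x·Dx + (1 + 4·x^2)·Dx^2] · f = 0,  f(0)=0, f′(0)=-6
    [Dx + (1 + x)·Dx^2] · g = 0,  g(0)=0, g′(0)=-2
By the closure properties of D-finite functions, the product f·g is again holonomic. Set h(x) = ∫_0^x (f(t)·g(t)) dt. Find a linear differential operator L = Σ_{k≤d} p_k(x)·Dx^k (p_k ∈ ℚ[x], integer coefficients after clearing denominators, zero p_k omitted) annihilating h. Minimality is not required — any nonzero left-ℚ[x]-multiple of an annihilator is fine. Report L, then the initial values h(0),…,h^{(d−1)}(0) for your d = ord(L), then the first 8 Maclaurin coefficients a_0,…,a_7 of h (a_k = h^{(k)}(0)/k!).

L = (288 + 560·x + 3584·x^2 + 8640·x^3 + 7680·x^4 + 3328·x^5 + 1024·x^7)·Dx^2 + (258 + 1840·x + 6992·x^2 + 19264·x^3 + 29440·x^4 + 23808·x^5 + 8960·x^6 + 3072·x^7 + 3584·x^8)·Dx^3 + (36 + 628·x + 2496·x^2 + 6192·x^3 + 12288·x^4 + 15936·x^5 + 12288·x^6 + 5376·x^7 + 3072·x^8 + 2048·x^9)·Dx^4 + (17 + 66·x + 241·x^2 + 608·x^3 + 1152·x^4 + 1728·x^5 + 2016·x^6 + 1536·x^7 + 768·x^8 + 512·x^9 + 256·x^10)·Dx^5  (order 5).
h: a_k = 0, 0, 0, 4, -3/2, -12/5, 5/6, 76/15, …
ICs: h(0) = 0, h′(0) = 0, h′′(0) = 0, h′′′(0) = 24, h′′′′(0) = -36.

f: a_k = 0, -6, 0, 8, 0, -96/5, 0, 384/7, …
g: a_k = 0, -2, 1, -2/3, 1/2, -2/5, 1/3, -2/7, …
f·g: L₀ = L_f ⊗_s L_g, ord ≤ 2·2.
Integrate: L := L₀·Dx.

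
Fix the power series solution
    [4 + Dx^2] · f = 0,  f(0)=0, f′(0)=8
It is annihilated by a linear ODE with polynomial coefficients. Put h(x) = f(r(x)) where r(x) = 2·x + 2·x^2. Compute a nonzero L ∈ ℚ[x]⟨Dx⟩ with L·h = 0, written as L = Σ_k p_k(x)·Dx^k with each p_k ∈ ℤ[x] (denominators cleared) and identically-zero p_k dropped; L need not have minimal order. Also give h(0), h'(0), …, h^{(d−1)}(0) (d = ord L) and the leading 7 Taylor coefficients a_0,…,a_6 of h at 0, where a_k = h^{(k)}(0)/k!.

f: a_k = 0, 8, 0, -16/3, 0, 16/15, 0, …
h₀=f(r): pull back L_f along r ⇒ L₀.
L = (16 + 96·x + 192·x^2 + 128·x^3) - 2·Dx + (1 + 2·x)·Dx^2  (order 2).
h: a_k = 0, 16, 16, -128/3, -128, -1408/15, 128, …
ICs: h(0) = 0, h′(0) = 16.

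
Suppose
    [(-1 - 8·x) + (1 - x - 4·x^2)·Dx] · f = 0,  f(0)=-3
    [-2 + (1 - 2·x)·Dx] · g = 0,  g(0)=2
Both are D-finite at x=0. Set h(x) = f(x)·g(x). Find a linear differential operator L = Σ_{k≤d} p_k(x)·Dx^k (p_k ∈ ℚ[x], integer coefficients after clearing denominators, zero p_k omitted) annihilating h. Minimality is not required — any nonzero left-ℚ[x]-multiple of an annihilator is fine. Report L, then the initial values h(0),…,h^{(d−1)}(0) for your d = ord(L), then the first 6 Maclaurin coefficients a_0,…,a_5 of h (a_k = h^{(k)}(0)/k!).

L = (-3 - 4·x + 24·x^2) + (1 - 3·x - 2·x^2 + 8·x^3)·Dx  (order 1).
h: a_k = -6, -18, -66, -186, -546, -1482, …
ICs: h(0) = -6.

f: a_k = -3, -3, -15, -27, -87, -195, …
g: a_k = 2, 4, 8, 16, 32, 64, …
Sym-product of L_f,L_g gives L₀ (≤ ord 1).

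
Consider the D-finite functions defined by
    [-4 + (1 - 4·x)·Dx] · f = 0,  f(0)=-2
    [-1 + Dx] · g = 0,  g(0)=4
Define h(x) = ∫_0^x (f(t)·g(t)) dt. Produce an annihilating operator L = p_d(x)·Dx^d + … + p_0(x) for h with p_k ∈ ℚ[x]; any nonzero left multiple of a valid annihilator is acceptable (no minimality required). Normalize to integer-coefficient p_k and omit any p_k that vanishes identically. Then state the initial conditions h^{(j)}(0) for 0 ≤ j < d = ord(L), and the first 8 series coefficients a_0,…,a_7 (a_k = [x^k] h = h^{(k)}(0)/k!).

f: a_k = -2, -8, -32, -128, -512, -2048, -8192, -32768, …
g: a_k = 4, 4, 2, 2/3, 1/6, 1/30, 1/180, 1/1260, …
Product ⇒ symmetric product L₀, ord ≤ 1.
Integrate: L := L₀·Dx.
L = (5 - 4·x)·Dx + (-1 + 4·x)·Dx^2  (order 2).
h: a_k = 0, -8, -20, -164/3, -493/3, -7889/15, -157781/90, -757349/126, …
ICs: h(0) = 0, h′(0) = -8.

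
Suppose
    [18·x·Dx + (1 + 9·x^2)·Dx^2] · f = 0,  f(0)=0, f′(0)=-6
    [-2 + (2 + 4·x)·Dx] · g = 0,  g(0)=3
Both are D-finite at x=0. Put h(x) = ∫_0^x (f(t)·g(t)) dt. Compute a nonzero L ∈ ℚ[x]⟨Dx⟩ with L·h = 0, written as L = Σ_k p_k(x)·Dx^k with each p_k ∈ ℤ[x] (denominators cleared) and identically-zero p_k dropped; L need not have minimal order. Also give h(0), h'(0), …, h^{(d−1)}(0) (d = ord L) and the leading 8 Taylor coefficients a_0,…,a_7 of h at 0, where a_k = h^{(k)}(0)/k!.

L = (3 - 18·x - 9·x^2)·Dx + (-2 + 14·x + 54·x^2 + 36·x^3)·Dx^2 + (1 + 4·x + 13·x^2 + 36·x^3 + 36·x^4)·Dx^3  (order 3).
h: a_k = 0, 0, -9, -6, 63/4, 9, -2049/40, -801/20, …
ICs: h(0) = 0, h′(0) = 0, h′′(0) = -18.

f: a_k = 0, -6, 0, 18, 0, -486/5, 0, 4374/7, …
g: a_k = 3, 3, -3/2, 3/2, -15/8, 21/8, -63/16, 99/16, …
h₀=f·g: eliminate ⇒ L₀, order ≤ 2·1.
Integrate: L := L₀·Dx.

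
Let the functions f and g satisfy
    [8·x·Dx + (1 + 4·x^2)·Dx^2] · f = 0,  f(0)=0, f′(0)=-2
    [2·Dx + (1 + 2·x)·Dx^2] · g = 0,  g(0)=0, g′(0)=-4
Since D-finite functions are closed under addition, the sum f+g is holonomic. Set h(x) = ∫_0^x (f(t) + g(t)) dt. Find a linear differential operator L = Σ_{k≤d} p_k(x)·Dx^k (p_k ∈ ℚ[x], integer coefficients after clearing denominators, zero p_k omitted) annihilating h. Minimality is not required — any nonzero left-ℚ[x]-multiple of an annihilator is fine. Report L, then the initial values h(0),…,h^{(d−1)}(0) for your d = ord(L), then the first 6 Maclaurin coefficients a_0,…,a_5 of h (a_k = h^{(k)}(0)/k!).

f: a_k = 0, -2, 0, 8/3, 0, -32/5, …
g: a_k = 0, -4, 4, -16/3, 8, -64/5, …
f+g: L₀ = lclm(L_f,L_g), ord ≤ 2+2.
h=∫h₀ ⇒ L = L₀·Dx.
L = (-8 - 48·x + 96·x^2 + 64·x^3)·Dx^2 + (-8 - 16·x + 192·x^3 + 128·x^4)·Dx^3 + (-1 + 2·x + 8·x^2 + 16·x^3 + 48·x^4 + 32·x^5)·Dx^4  (order 4).
h: a_k = 0, 0, -3, 4/3, -2/3, 8/5, …
ICs: h(0) = 0, h′(0) = 0, h′′(0) = -6, h′′′(0) = 8.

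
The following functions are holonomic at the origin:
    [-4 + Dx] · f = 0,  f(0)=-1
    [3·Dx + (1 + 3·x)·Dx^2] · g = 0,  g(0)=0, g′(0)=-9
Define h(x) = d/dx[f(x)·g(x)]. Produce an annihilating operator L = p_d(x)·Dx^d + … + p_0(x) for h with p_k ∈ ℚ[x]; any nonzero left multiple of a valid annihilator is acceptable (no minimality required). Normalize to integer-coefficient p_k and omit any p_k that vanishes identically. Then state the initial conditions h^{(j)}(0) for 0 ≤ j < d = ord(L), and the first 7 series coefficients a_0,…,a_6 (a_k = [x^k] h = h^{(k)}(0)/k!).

L = (40 + 96·x + 576·x^2) + (-14 - 84·x - 288·x^2)·Dx + (1 + 15·x + 36·x^2)·Dx^2  (order 2).
h: a_k = 9, 45, 135, 141, 354, -279, 7759/5, …
ICs: h(0) = 9, h′(0) = 45.

f: a_k = -1, -4, -8, -32/3, -32/3, -128/15, -256/45, …
g: a_k = 0, -9, 27/2, -27, 243/4, -729/5, 729/2, …
L₀ := L_f ⊗_s L_g (sym. prod.), ord ≤ 2.
Differentiate: ansatz ord ≤ ord L₀ ⇒ L.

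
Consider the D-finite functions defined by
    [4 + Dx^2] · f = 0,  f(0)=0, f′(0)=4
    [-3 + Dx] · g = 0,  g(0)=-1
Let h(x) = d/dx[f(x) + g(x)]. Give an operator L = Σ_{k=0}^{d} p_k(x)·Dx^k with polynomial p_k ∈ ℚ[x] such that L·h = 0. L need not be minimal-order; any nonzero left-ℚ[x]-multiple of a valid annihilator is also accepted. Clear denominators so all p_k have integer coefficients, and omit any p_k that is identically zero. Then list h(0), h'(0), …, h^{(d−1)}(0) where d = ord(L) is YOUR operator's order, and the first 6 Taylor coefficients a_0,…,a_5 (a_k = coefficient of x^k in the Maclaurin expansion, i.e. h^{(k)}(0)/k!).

L = 12 - 4·Dx + 3·Dx^2 - Dx^3  (order 3).
h: a_k = 1, -9, -43/2, -27/2, -179/24, -243/40, …
ICs: h(0) = 1, h′(0) = -9, h′′(0) = -43.

f: a_k = 0, 4, 0, -8/3, 0, 8/15, …
g: a_k = -1, -3, -9/2, -9/2, -27/8, -81/40, …
Weyl lclm of L_f,L_g ⇒ L₀ (ord ≤ 3).
Differentiate: ansatz ord ≤ ord L₀ ⇒ L.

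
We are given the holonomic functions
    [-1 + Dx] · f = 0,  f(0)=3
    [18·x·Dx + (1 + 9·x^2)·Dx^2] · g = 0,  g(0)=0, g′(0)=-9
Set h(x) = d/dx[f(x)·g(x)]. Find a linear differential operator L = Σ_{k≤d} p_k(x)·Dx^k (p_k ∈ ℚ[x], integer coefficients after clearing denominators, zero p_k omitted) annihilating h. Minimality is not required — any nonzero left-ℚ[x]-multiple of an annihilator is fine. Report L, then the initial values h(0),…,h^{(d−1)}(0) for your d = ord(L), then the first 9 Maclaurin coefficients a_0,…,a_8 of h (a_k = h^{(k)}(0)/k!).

f: a_k = 3, 3, 3/2, 1/2, 1/8, 1/40, 1/240, 1/1680, 1/13440, …
g: a_k = 0, -9, 0, 27, 0, -729/5, 0, 6561/7, 0, …
Sym-product of L_f,L_g gives L₀ (≤ ord 2).
Differentiate: ansatz ord ≤ ord L₀ ⇒ L.
L = (-17 - 36·x + 504·x^2 - 324·x^3 + 81·x^4) + (16 + 54·x - 522·x^2 + 486·x^3 - 162·x^4)·Dx + (1 - 18·x + 18·x^2 - 162·x^3 + 81·x^4)·Dx^2  (order 2).
h: a_k = -27, -54, 405/2, 306, -15921/8, -10179/4, 1454037/80, 1534191/70, -737661843/4480, …
ICs: h(0) = -27, h′(0) = -54.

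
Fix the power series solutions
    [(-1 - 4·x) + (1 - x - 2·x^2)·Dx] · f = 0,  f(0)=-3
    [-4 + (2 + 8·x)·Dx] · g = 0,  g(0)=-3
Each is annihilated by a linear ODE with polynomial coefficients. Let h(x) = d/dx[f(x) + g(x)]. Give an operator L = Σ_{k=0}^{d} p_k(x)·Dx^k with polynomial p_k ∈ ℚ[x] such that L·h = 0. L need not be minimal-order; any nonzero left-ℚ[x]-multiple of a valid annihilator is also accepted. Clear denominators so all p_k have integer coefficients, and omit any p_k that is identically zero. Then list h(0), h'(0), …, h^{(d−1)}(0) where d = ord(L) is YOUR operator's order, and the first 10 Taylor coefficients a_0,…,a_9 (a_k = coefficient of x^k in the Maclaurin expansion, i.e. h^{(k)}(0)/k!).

L = (-66 - 300·x - 720·x^2 - 480·x^3 - 480·x^4) + (-9 - 180·x - 954·x^2 - 1872·x^3 - 1800·x^4 - 1440·x^5)·Dx + (4 + 33·x + 69·x^2 - 28·x^3 - 228·x^4 - 480·x^5 - 320·x^6)·Dx^2  (order 2).
h: a_k = -9, -6, -81, -12, -735, 738, -7329, 16488, -86427, 271230, …
ICs: h(0) = -9, h′(0) = -6.

f: a_k = -3, -3, -9, -15, -33, -63, -129, -255, -513, -1023, …
g: a_k = -3, -6, 6, -12, 30, -84, 252, -792, 2574, -8580, …
L₀ := lclm(L_f,L_g); ord L₀ ≤ 1+1.
h₀' ⇒ L via d/dx closure of L₀.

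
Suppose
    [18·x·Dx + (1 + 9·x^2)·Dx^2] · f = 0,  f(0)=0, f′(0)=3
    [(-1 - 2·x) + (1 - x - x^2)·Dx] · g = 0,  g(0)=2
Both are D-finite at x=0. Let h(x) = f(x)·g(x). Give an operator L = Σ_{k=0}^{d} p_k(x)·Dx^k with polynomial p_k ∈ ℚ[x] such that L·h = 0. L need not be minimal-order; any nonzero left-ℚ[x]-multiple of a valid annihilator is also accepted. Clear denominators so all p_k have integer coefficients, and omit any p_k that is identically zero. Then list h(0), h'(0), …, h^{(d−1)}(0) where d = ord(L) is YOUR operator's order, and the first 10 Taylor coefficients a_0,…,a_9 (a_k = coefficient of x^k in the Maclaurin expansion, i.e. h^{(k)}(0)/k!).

f: a_k = 0, 3, 0, -9, 0, 243/5, 0, -2187/7, 0, 2187, …
g: a_k = 2, 2, 4, 6, 10, 16, 26, 42, 68, 110, …
L₀ := L_f ⊗_s L_g (sym. prod.), ord ≤ 2.
L = (2 + 18·x + 54·x^2) + (2 - 14·x + 36·x^2 + 54·x^3)·Dx + (-1 + x - 8·x^2 + 9·x^3 + 9·x^4)·Dx^2  (order 2).
h: a_k = 0, 6, 6, -6, 0, 456/5, 456/5, -15486/35, -12294/35, 25062/7, …
ICs: h(0) = 0, h′(0) = 6.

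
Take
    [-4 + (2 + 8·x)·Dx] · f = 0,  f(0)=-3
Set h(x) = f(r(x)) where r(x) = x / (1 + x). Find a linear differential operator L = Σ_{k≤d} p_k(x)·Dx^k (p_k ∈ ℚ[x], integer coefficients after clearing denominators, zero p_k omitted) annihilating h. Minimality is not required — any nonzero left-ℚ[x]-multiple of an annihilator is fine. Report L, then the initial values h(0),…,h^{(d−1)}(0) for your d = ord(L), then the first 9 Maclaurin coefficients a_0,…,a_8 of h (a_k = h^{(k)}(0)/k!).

L = -2 + (1 + 6·x + 5·x^2)·Dx  (order 1).
h: a_k = -3, -6, 12, -30, 90, -306, 1128, -4386, 17700, …
ICs: h(0) = -3.

f: a_k = -3, -6, 6, -12, 30, -84, 252, -792, 2574, …
Change of var in L_f (x↦r) gives L₀.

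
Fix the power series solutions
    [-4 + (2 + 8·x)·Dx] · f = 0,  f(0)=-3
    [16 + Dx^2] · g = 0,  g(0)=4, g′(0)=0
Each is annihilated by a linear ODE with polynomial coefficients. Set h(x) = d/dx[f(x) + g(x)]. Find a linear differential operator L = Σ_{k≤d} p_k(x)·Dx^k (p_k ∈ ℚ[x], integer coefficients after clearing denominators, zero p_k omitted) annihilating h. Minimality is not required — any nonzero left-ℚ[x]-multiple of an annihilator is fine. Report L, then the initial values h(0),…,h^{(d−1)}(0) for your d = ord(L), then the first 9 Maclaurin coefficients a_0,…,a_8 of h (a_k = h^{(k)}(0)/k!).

f: a_k = -3, -6, 6, -12, 30, -84, 252, -792, 2574, …
g: a_k = 4, 0, -32, 0, 128/3, 0, -1024/45, 0, 2048/315, …
f+g: L₀ = lclm(L_f,L_g), ord ≤ 1+2.
Derive L from L₀ (diff closure).
L = (-608 - 1024·x - 2048·x^2) + (-112 - 960·x - 3072·x^2 - 4096·x^3)·Dx + (-38 - 64·x - 128·x^2)·Dx^2 + (-7 - 60·x - 192·x^2 - 256·x^3)·Dx^3  (order 3).
h: a_k = -6, -52, -36, 872/3, -420, 20632/15, -5544, 6502864/315, -77220, …
ICs: h(0) = -6, h′(0) = -52, h′′(0) = -72.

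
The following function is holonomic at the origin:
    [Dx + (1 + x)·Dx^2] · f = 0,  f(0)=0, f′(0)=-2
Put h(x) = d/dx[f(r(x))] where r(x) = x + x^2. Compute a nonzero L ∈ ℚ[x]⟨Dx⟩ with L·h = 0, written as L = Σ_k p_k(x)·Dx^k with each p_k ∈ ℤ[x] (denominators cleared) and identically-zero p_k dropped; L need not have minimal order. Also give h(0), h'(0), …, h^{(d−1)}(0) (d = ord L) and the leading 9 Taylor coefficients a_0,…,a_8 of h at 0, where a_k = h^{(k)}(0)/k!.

f: a_k = 0, -2, 1, -2/3, 1/2, -2/5, 1/3, -2/7, 1/4, …
h₀=f(r): pull back L_f along r ⇒ L₀.
h=h₀': d/dx-closure on L₀ ⇒ L.
L = (-1 + 2·x + 2·x^2) + (1 + 3·x + 3·x^2 + 2·x^3)·Dx  (order 1).
h: a_k = -2, -2, 4, -2, -2, 4, -2, -2, 4, …
ICs: h(0) = -2.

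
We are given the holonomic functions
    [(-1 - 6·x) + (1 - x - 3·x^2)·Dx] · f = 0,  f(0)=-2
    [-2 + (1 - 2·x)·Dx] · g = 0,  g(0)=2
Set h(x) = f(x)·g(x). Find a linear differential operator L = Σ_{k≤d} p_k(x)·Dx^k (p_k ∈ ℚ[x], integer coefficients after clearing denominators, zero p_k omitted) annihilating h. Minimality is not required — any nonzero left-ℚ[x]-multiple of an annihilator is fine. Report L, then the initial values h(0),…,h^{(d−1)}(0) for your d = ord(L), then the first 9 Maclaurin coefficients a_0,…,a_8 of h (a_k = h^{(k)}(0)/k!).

f: a_k = -2, -2, -8, -14, -38, -80, -194, -434, -1016, …
g: a_k = 2, 4, 8, 16, 32, 64, 128, 256, 512, …
L₀ := L_f ⊗_s L_g (sym. prod.), ord ≤ 1.
L = (-3 - 2·x + 18·x^2) + (1 - 3·x - x^2 + 6·x^3)·Dx  (order 1).
h: a_k = -4, -12, -40, -108, -292, -744, -1876, -4620, -11272, …
ICs: h(0) = -4.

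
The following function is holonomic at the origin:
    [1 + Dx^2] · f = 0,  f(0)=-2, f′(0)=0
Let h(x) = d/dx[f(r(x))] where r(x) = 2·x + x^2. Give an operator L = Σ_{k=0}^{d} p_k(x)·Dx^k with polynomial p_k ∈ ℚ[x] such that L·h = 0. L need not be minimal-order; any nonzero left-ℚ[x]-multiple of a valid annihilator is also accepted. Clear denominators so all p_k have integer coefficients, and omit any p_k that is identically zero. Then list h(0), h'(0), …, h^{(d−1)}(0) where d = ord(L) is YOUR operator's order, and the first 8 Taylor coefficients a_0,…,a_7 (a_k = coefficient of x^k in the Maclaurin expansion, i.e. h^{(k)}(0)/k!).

L = (7 + 16·x + 24·x^2 + 16·x^3 + 4·x^4) + (-3 - 3·x)·Dx + (1 + 2·x + x^2)·Dx^2  (order 2).
h: a_k = 0, 8, 12, -4/3, -40/3, -164/15, -14/15, 1438/315, …
ICs: h(0) = 0, h′(0) = 8.

f: a_k = -2, 0, 1, 0, -1/12, 0, 1/360, 0, …
h₀=f(r): pull back L_f along r ⇒ L₀.
h₀' ⇒ L via d/dx closure of L₀.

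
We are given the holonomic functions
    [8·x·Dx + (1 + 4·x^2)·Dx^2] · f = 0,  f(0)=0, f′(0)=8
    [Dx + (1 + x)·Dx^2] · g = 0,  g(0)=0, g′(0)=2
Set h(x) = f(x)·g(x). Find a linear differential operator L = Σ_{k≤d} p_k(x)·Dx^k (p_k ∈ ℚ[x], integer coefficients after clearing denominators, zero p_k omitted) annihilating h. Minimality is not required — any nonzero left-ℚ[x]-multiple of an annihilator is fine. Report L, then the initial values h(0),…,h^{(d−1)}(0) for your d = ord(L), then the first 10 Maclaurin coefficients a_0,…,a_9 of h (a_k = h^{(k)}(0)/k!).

L = (288 + 560·x + 3584·x^2 + 8640·x^3 + 7680·x^4 + 3328·x^5 + 1024·x^7)·Dx + (258 + 1840·x + 6992·x^2 + 19264·x^3 + 29440·x^4 + 23808·x^5 + 8960·x^6 + 3072·x^7 + 3584·x^8)·Dx^2 + (36 + 628·x + 2496·x^2 + 6192·x^3 + 12288·x^4 + 15936·x^5 + 12288·x^6 + 5376·x^7 + 3072·x^8 + 2048·x^9)·Dx^3 + (17 + 66·x + 241·x^2 + 608·x^3 + 1152·x^4 + 1728·x^5 + 2016·x^6 + 1536·x^7 + 768·x^8 + 512·x^9 + 256·x^10)·Dx^4  (order 4).
h: a_k = 0, 0, 16, -8, -16, 20/3, 2128/45, -344/15, -656/5, 19498/315, …
ICs: h(0) = 0, h′(0) = 0, h′′(0) = 32, h′′′(0) = -48.

f: a_k = 0, 8, 0, -32/3, 0, 128/5, 0, -512/7, 0, 2048/9, …
g: a_k = 0, 2, -1, 2/3, -1/2, 2/5, -1/3, 2/7, -1/4, 2/9, …
Product ⇒ symmetric product L₀, ord ≤ 4.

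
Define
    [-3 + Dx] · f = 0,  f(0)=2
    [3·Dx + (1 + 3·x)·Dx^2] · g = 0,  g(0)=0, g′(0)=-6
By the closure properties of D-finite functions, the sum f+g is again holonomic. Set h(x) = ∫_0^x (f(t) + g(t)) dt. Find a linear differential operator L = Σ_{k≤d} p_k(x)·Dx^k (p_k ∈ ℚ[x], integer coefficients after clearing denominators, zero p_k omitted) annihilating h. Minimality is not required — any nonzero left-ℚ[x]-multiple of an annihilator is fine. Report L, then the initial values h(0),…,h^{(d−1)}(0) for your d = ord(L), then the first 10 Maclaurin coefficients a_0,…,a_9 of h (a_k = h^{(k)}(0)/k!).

L = (-27 - 27·x)·Dx^2 + (3 - 18·x - 27·x^2)·Dx^3 + (2 + 9·x + 9·x^2)·Dx^4  (order 4).
h: a_k = 0, 2, 0, 6, -9/4, 189/20, -621/40, 9801/280, -174717/2240, 408321/2240, …
ICs: h(0) = 0, h′(0) = 2, h′′(0) = 0, h′′′(0) = 36.

f: a_k = 2, 6, 9, 9, 27/4, 81/20, 81/40, 243/280, 729/2240, 243/2240, …
g: a_k = 0, -6, 9, -18, 81/2, -486/5, 243, -4374/7, 6561/4, -4374, …
h₀=f+g: left-lcm gives L₀, ord ≤ 3.
Integrate: L := L₀·Dx.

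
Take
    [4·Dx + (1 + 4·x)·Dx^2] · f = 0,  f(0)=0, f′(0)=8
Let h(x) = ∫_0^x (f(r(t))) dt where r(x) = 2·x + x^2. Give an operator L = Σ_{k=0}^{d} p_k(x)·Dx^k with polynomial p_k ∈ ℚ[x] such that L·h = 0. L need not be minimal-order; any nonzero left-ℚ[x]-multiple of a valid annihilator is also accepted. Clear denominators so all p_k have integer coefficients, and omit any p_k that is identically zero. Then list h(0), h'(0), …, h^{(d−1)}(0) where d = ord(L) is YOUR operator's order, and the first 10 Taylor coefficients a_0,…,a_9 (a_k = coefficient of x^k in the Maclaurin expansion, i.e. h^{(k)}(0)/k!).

f: a_k = 0, 8, -16, 128/3, -128, 2048/5, -4096/3, 32768/7, -16384, 524288/9, …
L₀ from L_f via x↦r, Dx↦r'^{-1}Dx.
Integrate: L := L₀·Dx.
L = (7 + 8·x + 4·x^2)·Dx^2 + (1 + 9·x + 12·x^2 + 4·x^3)·Dx^3  (order 3).
h: a_k = 0, 0, 8, -56/3, 208/3, -1552/5, 23168/15, -24704/3, 322688/7, -2408576/9, …
ICs: h(0) = 0, h′(0) = 0, h′′(0) = 16.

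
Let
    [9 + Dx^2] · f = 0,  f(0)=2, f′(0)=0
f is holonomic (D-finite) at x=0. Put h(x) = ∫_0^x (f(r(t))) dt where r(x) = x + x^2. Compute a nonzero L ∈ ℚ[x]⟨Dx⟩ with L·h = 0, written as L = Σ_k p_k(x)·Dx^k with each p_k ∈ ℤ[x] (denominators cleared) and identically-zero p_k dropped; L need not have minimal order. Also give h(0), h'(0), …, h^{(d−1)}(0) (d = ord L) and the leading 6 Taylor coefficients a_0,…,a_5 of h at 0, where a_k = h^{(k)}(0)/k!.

L = (9 + 54·x + 108·x^2 + 72·x^3)·Dx - 2·Dx^2 + (1 + 2·x)·Dx^3  (order 3).
h: a_k = 0, 2, 0, -3, -9/2, -9/20, …
ICs: h(0) = 0, h′(0) = 2, h′′(0) = 0.

f: a_k = 2, 0, -9, 0, 27/4, 0, …
h₀=f(r): pull back L_f along r ⇒ L₀.
∫: right-multiply L₀ by Dx.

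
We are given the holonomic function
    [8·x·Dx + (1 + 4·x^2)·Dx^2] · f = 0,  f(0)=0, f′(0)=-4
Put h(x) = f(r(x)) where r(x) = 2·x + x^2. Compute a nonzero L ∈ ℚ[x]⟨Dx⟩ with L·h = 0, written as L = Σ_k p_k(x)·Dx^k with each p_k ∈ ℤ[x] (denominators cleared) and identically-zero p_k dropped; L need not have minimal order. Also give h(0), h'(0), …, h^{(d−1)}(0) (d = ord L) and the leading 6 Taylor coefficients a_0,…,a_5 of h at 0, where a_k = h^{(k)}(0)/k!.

L = (-1 + 32·x + 64·x^2 + 48·x^3 + 12·x^4)·Dx + (1 + x + 16·x^2 + 32·x^3 + 20·x^4 + 4·x^5)·Dx^2  (order 2).
h: a_k = 0, -8, -4, 128/3, 64, -1888/5, …
ICs: h(0) = 0, h′(0) = -8.

f: a_k = 0, -4, 0, 16/3, 0, -64/5, …
Change of var in L_f (x↦r) gives L₀.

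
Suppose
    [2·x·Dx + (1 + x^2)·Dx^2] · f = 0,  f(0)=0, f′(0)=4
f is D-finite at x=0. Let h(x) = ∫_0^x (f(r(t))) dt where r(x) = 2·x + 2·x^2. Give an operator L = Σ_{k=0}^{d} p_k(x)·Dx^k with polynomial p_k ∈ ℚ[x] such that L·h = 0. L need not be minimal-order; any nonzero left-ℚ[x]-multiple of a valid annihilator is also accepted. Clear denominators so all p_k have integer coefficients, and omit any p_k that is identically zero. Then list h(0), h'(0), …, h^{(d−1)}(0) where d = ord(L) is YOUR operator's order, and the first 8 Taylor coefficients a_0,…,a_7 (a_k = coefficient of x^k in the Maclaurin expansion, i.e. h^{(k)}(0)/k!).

L = (-2 + 8·x + 32·x^2 + 48·x^3 + 24·x^4)·Dx^2 + (1 + 2·x + 4·x^2 + 16·x^3 + 20·x^4 + 8·x^5)·Dx^3  (order 3).
h: a_k = 0, 0, 4, 8/3, -8/3, -32/5, -16/15, 352/21, …
ICs: h(0) = 0, h′(0) = 0, h′′(0) = 8.

f: a_k = 0, 4, 0, -4/3, 0, 4/5, 0, -4/7, …
Substitute x→r, Dx→(1/r')Dx; clear ⇒ L₀.
Integrate: L := L₀·Dx.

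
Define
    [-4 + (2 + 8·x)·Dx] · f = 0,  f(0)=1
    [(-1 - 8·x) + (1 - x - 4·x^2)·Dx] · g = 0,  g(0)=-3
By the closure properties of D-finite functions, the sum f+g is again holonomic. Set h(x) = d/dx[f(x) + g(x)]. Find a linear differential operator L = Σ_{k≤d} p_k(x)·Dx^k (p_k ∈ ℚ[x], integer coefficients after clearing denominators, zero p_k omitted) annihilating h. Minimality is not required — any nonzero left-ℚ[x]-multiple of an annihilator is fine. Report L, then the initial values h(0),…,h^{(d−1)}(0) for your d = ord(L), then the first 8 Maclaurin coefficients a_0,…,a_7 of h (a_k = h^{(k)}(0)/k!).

f: a_k = 1, 2, -2, 4, -10, 28, -84, 264, …
g: a_k = -3, -3, -15, -27, -87, -195, -543, -1323, …
Sum ⇒ L₀ = lclm(L_f,L_g) in ℚ(x)⟨Dx⟩.
h=h₀': d/dx-closure on L₀ ⇒ L.
L = (-114 - 780·x - 2688·x^2 - 2688·x^3 - 3840·x^4) + (-21 - 420·x - 2778·x^2 - 7200·x^3 - 10272·x^4 - 11520·x^5)·Dx + (6 + 57·x + 153·x^2 + 4·x^3 - 816·x^4 - 2624·x^5 - 2560·x^6)·Dx^2  (order 2).
h: a_k = -1, -34, -69, -388, -835, -3762, -7413, -34824, …
ICs: h(0) = -1, h′(0) = -34.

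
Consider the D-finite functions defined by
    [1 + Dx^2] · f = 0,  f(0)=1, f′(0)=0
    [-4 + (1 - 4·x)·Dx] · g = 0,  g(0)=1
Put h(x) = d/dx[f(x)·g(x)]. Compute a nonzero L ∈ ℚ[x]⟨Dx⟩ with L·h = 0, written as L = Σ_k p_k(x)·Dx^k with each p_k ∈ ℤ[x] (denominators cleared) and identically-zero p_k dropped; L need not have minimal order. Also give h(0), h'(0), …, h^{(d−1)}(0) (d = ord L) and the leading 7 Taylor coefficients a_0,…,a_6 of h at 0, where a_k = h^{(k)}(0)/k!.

L = (-31 - 8·x + 16·x^2) + (-8 + 32·x)·Dx + (1 - 8·x + 16·x^2)·Dx^2  (order 2).
h: a_k = 4, 31, 186, 5953/6, 29765/6, 2857439/120, 20002073/180, …
ICs: h(0) = 4, h′(0) = 31.

f: a_k = 1, 0, -1/2, 0, 1/24, 0, -1/720, …
g: a_k = 1, 4, 16, 64, 256, 1024, 4096, …
Product ⇒ symmetric product L₀, ord ≤ 2.
Differentiate: ansatz ord ≤ ord L₀ ⇒ L.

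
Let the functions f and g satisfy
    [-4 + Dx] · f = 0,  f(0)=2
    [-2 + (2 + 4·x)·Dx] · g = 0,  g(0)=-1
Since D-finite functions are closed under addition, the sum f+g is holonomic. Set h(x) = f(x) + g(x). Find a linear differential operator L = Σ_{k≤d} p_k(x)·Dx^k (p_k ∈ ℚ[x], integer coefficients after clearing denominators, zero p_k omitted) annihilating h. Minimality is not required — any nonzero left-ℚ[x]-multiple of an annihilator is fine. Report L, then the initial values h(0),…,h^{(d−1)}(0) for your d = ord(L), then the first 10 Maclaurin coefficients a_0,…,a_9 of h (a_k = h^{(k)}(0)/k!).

L = (20 + 32·x) + (-17 - 64·x - 64·x^2)·Dx + (3 + 14·x + 16·x^2)·Dx^2  (order 2).
h: a_k = 1, 7, 33/2, 125/6, 527/24, 1943/120, 9137/720, 22373/5040, 266207/40320, -1502737/362880, …
ICs: h(0) = 1, h′(0) = 7.

f: a_k = 2, 8, 16, 64/3, 64/3, 256/15, 512/45, 2048/315, 1024/315, 4096/2835, …
g: a_k = -1, -1, 1/2, -1/2, 5/8, -7/8, 21/16, -33/16, 429/128, -715/128, …
L₀ := lclm(L_f,L_g); ord L₀ ≤ 1+1.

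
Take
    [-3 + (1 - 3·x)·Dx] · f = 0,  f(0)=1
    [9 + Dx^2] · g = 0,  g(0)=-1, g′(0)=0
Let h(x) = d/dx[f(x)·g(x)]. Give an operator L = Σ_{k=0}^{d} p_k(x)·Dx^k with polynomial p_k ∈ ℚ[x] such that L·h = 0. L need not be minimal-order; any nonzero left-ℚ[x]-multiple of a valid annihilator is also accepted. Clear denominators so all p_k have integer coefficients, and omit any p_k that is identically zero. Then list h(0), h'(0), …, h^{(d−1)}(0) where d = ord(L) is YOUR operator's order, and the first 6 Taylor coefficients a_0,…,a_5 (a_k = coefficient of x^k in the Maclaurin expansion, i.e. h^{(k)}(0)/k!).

f: a_k = 1, 3, 9, 27, 81, 243, …
g: a_k = -1, 0, 9/2, 0, -27/8, 0, …
Sym-product of L_f,L_g gives L₀ (≤ ord 2).
h₀' ⇒ L via d/dx closure of L₀.
L = (-9 - 54·x + 81·x^2) + (-6 + 18·x)·Dx + (1 - 6·x + 9·x^2)·Dx^2  (order 2).
h: a_k = -3, -9, -81/2, -351/2, -5265/8, -94527/40, …
ICs: h(0) = -3, h′(0) = -9.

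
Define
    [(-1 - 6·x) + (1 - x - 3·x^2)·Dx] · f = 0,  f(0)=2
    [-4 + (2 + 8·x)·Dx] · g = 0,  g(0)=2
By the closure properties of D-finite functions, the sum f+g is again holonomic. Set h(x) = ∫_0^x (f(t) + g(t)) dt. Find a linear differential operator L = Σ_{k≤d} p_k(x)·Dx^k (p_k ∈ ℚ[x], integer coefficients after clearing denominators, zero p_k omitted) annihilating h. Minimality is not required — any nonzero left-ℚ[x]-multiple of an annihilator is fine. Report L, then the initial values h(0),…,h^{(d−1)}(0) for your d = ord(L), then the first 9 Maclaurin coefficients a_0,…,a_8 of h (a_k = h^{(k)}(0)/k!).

L = (-20 - 120·x - 216·x^2 - 360·x^3)·Dx + (12 + 74·x + 306·x^2 + 744·x^3 + 900·x^4)·Dx^2 + (1 - 9·x - 73·x^2 - 18·x^3 + 354·x^4 + 360·x^5)·Dx^3  (order 3).
h: a_k = 0, 4, 3, 4/3, 11/2, 18/5, 68/3, 26/7, 481/4, …
ICs: h(0) = 0, h′(0) = 4, h′′(0) = 6.

f: a_k = 2, 2, 8, 14, 38, 80, 194, 434, 1016, …
g: a_k = 2, 4, -4, 8, -20, 56, -168, 528, -1716, …
L₀ := lclm(L_f,L_g); ord L₀ ≤ 1+1.
h=∫₀ˣh₀: take L = L₀·Dx.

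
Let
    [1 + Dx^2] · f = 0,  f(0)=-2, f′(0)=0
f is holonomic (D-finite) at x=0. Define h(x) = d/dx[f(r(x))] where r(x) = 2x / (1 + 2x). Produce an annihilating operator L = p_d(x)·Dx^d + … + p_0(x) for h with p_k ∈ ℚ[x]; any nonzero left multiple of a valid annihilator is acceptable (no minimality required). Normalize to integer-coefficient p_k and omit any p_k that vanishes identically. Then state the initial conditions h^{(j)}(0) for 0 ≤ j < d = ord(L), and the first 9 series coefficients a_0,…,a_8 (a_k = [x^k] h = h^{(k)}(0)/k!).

L = (28 + 96·x + 96·x^2) + (12 + 72·x + 144·x^2 + 96·x^3)·Dx + (1 + 8·x + 24·x^2 + 32·x^3 + 16·x^4)·Dx^2  (order 2).
h: a_k = 0, 8, -48, 560/3, -1760/3, 24016/15, -19488/5, 534368/63, -562624/35, …
ICs: h(0) = 0, h′(0) = 8.

f: a_k = -2, 0, 1, 0, -1/12, 0, 1/360, 0, -1/20160, …
h₀=f(r): pull back L_f along r ⇒ L₀.
Differentiate: ansatz ord ≤ ord L₀ ⇒ L.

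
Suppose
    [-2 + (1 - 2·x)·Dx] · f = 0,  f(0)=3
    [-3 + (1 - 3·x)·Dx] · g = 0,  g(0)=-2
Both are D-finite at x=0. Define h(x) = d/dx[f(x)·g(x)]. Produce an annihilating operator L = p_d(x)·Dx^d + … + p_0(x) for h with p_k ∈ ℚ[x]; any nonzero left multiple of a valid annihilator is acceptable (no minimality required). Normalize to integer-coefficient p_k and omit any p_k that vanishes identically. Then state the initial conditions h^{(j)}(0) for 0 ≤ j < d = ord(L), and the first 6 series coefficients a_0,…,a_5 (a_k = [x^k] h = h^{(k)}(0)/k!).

L = (38 - 180·x + 216·x^2) + (-5 + 37·x - 90·x^2 + 72·x^3)·Dx  (order 1).
h: a_k = -30, -228, -1170, -5064, -19950, -74124, …
ICs: h(0) = -30.

f: a_k = 3, 6, 12, 24, 48, 96, …
g: a_k = -2, -6, -18, -54, -162, -486, …
f·g: L₀ = L_f ⊗_s L_g, ord ≤ 1·1.
Derive L from L₀ (diff closure).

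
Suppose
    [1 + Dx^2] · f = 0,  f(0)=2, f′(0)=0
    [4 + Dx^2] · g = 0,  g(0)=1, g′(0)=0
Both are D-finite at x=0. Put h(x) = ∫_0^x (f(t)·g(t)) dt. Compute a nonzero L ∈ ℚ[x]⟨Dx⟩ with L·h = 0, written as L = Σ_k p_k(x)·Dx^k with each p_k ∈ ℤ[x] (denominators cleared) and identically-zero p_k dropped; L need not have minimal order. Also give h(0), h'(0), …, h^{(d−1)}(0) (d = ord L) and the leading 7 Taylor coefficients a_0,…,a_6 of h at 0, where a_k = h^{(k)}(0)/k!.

L = 9·Dx + 10·Dx^3 + Dx^5  (order 5).
h: a_k = 0, 2, 0, -5/3, 0, 41/60, 0, …
ICs: h(0) = 0, h′(0) = 2, h′′(0) = 0, h′′′(0) = -10, h′′′′(0) = 0.

f: a_k = 2, 0, -1, 0, 1/12, 0, -1/360, …
g: a_k = 1, 0, -2, 0, 2/3, 0, -4/45, …
Sym-product of L_f,L_g gives L₀ (≤ ord 4).
∫: right-multiply L₀ by Dx.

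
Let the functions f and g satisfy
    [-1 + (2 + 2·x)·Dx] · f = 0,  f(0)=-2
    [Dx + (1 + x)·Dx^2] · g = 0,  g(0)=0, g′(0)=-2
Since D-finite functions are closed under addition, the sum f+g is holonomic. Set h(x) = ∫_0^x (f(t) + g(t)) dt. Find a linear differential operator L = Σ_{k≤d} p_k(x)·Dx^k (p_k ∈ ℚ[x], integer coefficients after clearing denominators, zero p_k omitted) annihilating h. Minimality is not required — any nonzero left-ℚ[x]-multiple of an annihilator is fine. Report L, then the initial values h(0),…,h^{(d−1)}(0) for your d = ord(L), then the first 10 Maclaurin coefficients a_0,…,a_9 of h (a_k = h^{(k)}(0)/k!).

f: a_k = -2, -1, 1/4, -1/8, 5/64, -7/128, 21/512, -33/1024, 429/16384, -715/32768, …
g: a_k = 0, -2, 1, -2/3, 1/2, -2/5, 1/3, -2/7, 1/4, -2/9, …
Sum ⇒ L₀ = lclm(L_f,L_g) in ℚ(x)⟨Dx⟩.
h=∫h₀ ⇒ L = L₀·Dx.
L = Dx^2 + (5 + 5·x)·Dx^3 + (2 + 4·x + 2·x^2)·Dx^4  (order 4).
h: a_k = 0, -2, -3/2, 5/12, -19/96, 37/320, -97/1280, 575/10752, -2279/57344, 4525/147456, …
ICs: h(0) = 0, h′(0) = -2, h′′(0) = -3, h′′′(0) = 5/2.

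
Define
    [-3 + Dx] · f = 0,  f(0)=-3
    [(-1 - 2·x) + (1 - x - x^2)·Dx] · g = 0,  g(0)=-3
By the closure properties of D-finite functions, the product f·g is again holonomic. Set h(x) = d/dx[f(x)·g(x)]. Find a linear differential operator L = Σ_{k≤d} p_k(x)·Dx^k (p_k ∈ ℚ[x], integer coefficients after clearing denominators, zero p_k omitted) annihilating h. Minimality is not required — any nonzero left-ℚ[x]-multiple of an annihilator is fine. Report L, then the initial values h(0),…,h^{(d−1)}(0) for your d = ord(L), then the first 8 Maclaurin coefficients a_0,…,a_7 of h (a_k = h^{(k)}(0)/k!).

f: a_k = -3, -9, -27/2, -27/2, -81/8, -243/40, -243/80, -729/560, …
g: a_k = -3, -3, -6, -9, -15, -24, -39, -63, …
f·g: L₀ = L_f ⊗_s L_g, ord ≤ 1·1.
Differentiate: ansatz ord ≤ ord L₀ ⇒ L.
L = (19 - 6·x - 21·x^2 + 6·x^3 + 9·x^4) + (-4 + 5·x + 6·x^2 - 4·x^3 - 3·x^4)·Dx  (order 1).
h: a_k = 36, 171, 486, 2223/2, 4581/2, 178821/40, 168993/20, 8752329/560, …
ICs: h(0) = 36.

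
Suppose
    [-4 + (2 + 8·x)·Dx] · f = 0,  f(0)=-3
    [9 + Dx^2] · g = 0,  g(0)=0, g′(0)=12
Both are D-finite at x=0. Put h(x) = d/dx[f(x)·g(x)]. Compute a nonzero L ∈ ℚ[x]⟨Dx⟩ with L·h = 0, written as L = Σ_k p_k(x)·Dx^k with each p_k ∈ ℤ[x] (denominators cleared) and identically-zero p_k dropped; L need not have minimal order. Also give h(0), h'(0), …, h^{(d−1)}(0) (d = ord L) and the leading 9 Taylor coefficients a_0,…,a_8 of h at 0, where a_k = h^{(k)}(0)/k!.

f: a_k = -3, -6, 6, -12, 30, -84, 252, -792, 2574, …
g: a_k = 0, 12, 0, -18, 0, 81/10, 0, -243/140, 0, …
f·g: L₀ = L_f ⊗_s L_g, ord ≤ 1·2.
h=h₀': d/dx-closure on L₀ ⇒ L.
L = (131 + 1392·x + 4512·x^2 + 6912·x^3 + 6912·x^4) + (4 - 80·x - 576·x^2 - 768·x^3)·Dx + (7 + 80·x + 352·x^2 + 768·x^3 + 768·x^4)·Dx^2  (order 2).
h: a_k = -36, -144, 378, -144, 2277/2, -25218/5, 355293/20, -452412/7, 267966063/1120, …
ICs: h(0) = -36, h′(0) = -144.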